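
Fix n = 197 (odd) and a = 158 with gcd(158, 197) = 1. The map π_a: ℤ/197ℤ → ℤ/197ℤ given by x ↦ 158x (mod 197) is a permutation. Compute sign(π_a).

+1

Trace 133: π^k(133) = [133, 132, 171, 29, 51, 178, 150] for k=0..6.
Cycle type of π: 49×4 + 1; total 5 cycles.
sign(π) = (−1)^{n − #cycles} = (−1)^{197−5} = (−1)^192 = +1.
Via Zolotarev, sign(π_{158}) = (158|197) = +1.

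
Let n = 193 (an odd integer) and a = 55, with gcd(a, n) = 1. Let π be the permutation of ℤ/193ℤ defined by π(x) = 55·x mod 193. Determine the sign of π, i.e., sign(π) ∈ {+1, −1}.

Start at x=7: 7 → 192 → 138 → 63 → 184 → 84 → 181 → … (one orbit).
Cycle lengths of π_55 on ℤ/193ℤ: [24, 24, 24, 24, 24, 24, 24, 24, 1]; 9 cycles in total.
Σ(ℓ_i−1) = 193−9 = 184; sign = (−1)^184 = +1.

+1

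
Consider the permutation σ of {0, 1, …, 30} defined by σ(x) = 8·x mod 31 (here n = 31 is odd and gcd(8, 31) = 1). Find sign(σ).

+1

Trace 4: π^k(4) = [4, 1, 8, 2, 16] for k=0..4.
Decompose π into cycles: lengths [5, 5, 5, 5, 5, 5, 1] (7 cycles, including the fixed point 0).
n − c = 31 − 7 = 24; sign = (−1)^24 = +1.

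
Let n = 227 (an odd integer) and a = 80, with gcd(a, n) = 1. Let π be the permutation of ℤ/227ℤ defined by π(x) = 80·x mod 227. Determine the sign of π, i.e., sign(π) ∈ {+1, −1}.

-1

Trace 75: π^k(75) = [75, 98, 122, 226, 147, 183, 112] for k=0..6.
The orbit structure of x ↦ 80x mod 227: 2 orbits of sizes [226, 1].
Σ(ℓ_i−1) = 227−2 = 225; sign = (−1)^225 = -1.
Check: (80/227) = -1 by Zolotarev.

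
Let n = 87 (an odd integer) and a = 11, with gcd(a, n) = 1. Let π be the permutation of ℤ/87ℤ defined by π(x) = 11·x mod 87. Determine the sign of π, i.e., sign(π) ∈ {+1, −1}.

+1

Orbit of 52 under x↦11x: [52, 50, 28, 47, 82, 32, 4]… (length divides ord_87(11)).
The orbit structure of x ↦ 11x mod 87: 5 orbits of sizes [28, 28, 28, 2, 1].
n − c = 87 − 5 = 82; sign = (−1)^82 = +1.
The Jacobi symbol (11|87) = +1 (Zolotarev) agrees.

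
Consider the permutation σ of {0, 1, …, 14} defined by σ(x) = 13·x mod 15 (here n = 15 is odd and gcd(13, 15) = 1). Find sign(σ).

-1

Orbit of 13 under x↦13x: [13, 4, 7, 1]… (length divides ord_15(13)).
The orbit structure of x ↦ 13x mod 15: 6 orbits of sizes [4, 4, 4, 1, 1, 1].
n − c = 15 − 6 = 9; sign = (−1)^9 = -1.
(13|15)_J = -1 (Zolotarev's lemma cross-check).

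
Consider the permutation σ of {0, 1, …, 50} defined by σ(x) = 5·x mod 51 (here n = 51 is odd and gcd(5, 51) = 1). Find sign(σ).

+1

Trace 5: π^k(5) = [5, 25, 23, 13, 14, 19, 44] for k=0..6.
5 cycles of lengths [16, 16, 16, 2, 1].
With 5 cycles on 51 points, sign = (−1)^{51−5} = +1.
Zolotarev: (5|51) = +1, matching the cycle-count sign.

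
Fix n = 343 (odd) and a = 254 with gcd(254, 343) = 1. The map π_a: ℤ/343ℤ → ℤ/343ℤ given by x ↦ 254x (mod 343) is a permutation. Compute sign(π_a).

Trace 144: π^k(144) = [144, 218, 149, 116, 309, 282, 284] for k=0..6.
π_254 has 7 disjoint cycles with lengths [147, 147, 21, 21, 3, 3, 1] on {0,…,342}.
sign(π) = (−1)^{n − #cycles} = (−1)^{343−7} = (−1)^336 = +1.
(254|343)_J = +1 (Zolotarev's lemma cross-check).

+1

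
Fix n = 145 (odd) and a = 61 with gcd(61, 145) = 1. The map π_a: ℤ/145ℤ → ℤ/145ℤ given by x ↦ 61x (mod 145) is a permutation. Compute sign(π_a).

Start at x=131: 131 → 16 → 106 → 86 → 26 → 136 → 31 → … (one orbit).
Cycle type of π: 28×5 + 1×5; total 10 cycles.
Σ(ℓ_i−1) = 145−10 = 135; sign = (−1)^135 = -1.
Check: (61/145) = -1 by Zolotarev.

-1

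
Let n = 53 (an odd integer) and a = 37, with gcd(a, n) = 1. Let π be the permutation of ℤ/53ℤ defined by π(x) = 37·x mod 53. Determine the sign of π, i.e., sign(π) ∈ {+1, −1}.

+1

Orbit of 25 under x↦37x: [25, 24, 40, 49, 11, 36, 7]… (length divides ord_53(37)).
3 cycles of lengths [26, 26, 1].
3 cycles on 53: each ℓ→(−1)^(ℓ−1), product (−1)^50 = +1.
The Jacobi symbol (37|53) = +1 (Zolotarev) agrees.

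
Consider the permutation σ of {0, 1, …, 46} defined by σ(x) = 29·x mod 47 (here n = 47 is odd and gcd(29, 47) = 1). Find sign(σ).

-1

Trace 29: π^k(29) = [29, 42, 43, 25, 20, 16, 41] for k=0..6.
π_29 has 2 disjoint cycles with lengths [46, 1] on {0,…,46}.
n − c = 47 − 2 = 45; sign = (−1)^45 = -1.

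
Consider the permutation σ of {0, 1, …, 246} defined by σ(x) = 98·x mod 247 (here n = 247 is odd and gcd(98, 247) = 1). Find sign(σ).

+1

Start at x=31: 31 → 74 → 89 → 77 → 136 → 237 → 8 → … (one orbit).
9 cycles of lengths [36, 36, 36, 36, 36, 36, 18, 12, 1].
Σ(ℓ_i−1) = 247−9 = 238; sign = (−1)^238 = +1.
Via Zolotarev, sign(π_{98}) = (98|247) = +1.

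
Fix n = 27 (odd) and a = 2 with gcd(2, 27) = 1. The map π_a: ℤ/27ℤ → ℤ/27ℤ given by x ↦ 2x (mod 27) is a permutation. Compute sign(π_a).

Trace 1: π^k(1) = [1, 2, 4, 8, 16, 5, 10] for k=0..6.
Decompose π into cycles: lengths [18, 6, 2, 1] (4 cycles, including the fixed point 0).
27 − 4 = 23 transpositions; sign(π) = (−1)^23 = -1.

-1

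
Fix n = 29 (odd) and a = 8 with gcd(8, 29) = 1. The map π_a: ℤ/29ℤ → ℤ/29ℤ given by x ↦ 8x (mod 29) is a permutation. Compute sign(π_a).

Trace 13: π^k(13) = [13, 17, 20, 15, 4, 3, 24] for k=0..6.
Cycle type of π: 28 + 1; total 2 cycles.
n − c = 29 − 2 = 27; sign = (−1)^27 = -1.
Zolotarev: (8|29) = -1, matching the cycle-count sign.

-1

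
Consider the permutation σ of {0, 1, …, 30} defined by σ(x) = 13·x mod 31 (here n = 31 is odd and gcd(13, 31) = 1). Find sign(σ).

Orbit of 7 under x↦13x: [7, 29, 5, 3, 8, 11, 19]… (length divides ord_31(13)).
π_13 has 2 disjoint cycles with lengths [30, 1] on {0,…,30}.
2 cycles on 31: each ℓ→(−1)^(ℓ−1), product (−1)^29 = -1.
The Jacobi symbol (13|31) = -1 (Zolotarev) agrees.

-1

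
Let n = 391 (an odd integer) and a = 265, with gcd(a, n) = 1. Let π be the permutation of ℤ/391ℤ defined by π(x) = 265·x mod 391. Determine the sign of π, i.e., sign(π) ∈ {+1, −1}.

-1

Orbit of 174 under x↦265x: [174, 363, 9, 39, 169, 211, 2]… (length divides ord_391(265)).
Cycle lengths of π_265 on ℤ/391ℤ: [176, 176, 16, 11, 11, 1]; 6 cycles in total.
n − c = 391 − 6 = 385; sign = (−1)^385 = -1.
Via Zolotarev, sign(π_{265}) = (265|391) = -1.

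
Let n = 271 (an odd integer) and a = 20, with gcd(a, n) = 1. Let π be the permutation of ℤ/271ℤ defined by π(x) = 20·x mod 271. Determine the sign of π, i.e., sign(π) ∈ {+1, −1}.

Orbit of 40 under x↦20x: [40, 258, 11, 220, 64, 196, 126]… (length divides ord_271(20)).
Decompose π into cycles: lengths [135, 135, 1] (3 cycles, including the fixed point 0).
sign(π) = (−1)^{n − #cycles} = (−1)^{271−3} = (−1)^268 = +1.

+1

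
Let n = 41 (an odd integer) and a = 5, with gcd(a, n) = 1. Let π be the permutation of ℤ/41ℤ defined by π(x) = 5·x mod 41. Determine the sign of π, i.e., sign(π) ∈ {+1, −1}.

Orbit of 23 under x↦5x: [23, 33, 1, 5, 25, 2, 10]… (length divides ord_41(5)).
Cycle lengths of π_5 on ℤ/41ℤ: [20, 20, 1]; 3 cycles in total.
n − c = 41 − 3 = 38; sign = (−1)^38 = +1.
Via Zolotarev, sign(π_{5}) = (5|41) = +1.

+1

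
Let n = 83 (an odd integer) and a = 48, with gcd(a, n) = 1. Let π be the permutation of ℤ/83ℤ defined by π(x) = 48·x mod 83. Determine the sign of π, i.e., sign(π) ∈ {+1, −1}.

+1

Trace 1: π^k(1) = [1, 48, 63, 36, 68, 27, 51] for k=0..6.
π_48 has 3 disjoint cycles with lengths [41, 41, 1] on {0,…,82}.
With 3 cycles on 83 points, sign = (−1)^{83−3} = +1.
Zolotarev: (48|83) = +1, matching the cycle-count sign.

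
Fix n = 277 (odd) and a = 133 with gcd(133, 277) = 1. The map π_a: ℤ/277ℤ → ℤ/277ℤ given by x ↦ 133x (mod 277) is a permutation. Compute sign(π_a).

+1

Trace 146: π^k(146) = [146, 28, 123, 16, 189, 207, 108] for k=0..6.
3 cycles of lengths [138, 138, 1].
sign(π) = (−1)^{n − #cycles} = (−1)^{277−3} = (−1)^274 = +1.
Zolotarev: (133|277) = +1, matching the cycle-count sign.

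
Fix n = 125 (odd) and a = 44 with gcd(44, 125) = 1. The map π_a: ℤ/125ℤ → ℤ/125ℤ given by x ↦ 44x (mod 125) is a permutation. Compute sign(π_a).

+1

Trace 9: π^k(9) = [9, 21, 49, 31, 114, 16, 79] for k=0..6.
Cycle type of π: 50×2 + 10×2 + 2×2 + 1; total 7 cycles.
sign(π) = (−1)^{n − #cycles} = (−1)^{125−7} = (−1)^118 = +1.
Zolotarev: (44|125) = +1, matching the cycle-count sign.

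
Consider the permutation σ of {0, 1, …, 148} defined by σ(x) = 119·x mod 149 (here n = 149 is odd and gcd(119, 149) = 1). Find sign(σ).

+1

Trace 26: π^k(26) = [26, 114, 7, 88, 42, 81, 103] for k=0..6.
Decompose π into cycles: lengths [74, 74, 1] (3 cycles, including the fixed point 0).
n − c = 149 − 3 = 146; sign = (−1)^146 = +1.
Check: (119/149) = +1 by Zolotarev.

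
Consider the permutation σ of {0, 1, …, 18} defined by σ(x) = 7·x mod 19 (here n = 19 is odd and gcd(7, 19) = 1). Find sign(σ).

Start at x=1: 1 → 7 → 11 → 1 (one orbit).
Cycle type of π: 3×6 + 1; total 7 cycles.
Σ(ℓ_i−1) = 19−7 = 12; sign = (−1)^12 = +1.
The Jacobi symbol (7|19) = +1 (Zolotarev) agrees.

+1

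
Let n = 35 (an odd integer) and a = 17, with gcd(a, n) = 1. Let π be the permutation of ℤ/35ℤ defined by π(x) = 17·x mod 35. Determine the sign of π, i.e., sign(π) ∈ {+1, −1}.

Trace 33: π^k(33) = [33, 1, 17, 9, 13, 11, 12] for k=0..6.
The orbit structure of x ↦ 17x mod 35: 5 orbits of sizes [12, 12, 6, 4, 1].
Σ(ℓ_i−1) = 35−5 = 30; sign = (−1)^30 = +1.
Check: (17/35) = +1 by Zolotarev.

+1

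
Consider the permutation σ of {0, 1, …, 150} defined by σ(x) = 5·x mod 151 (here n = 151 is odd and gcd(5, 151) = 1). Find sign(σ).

+1

Trace 2: π^k(2) = [2, 10, 50, 99, 42, 59, 144] for k=0..6.
Cycle type of π: 75×2 + 1; total 3 cycles.
Σ(ℓ_i−1) = 151−3 = 148; sign = (−1)^148 = +1.
Via Zolotarev, sign(π_{5}) = (5|151) = +1.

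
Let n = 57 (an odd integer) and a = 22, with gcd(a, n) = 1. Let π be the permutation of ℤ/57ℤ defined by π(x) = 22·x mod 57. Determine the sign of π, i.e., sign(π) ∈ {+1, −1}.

-1

Start at x=55: 55 → 13 → 1 → 22 → 28 → 46 → 43 → … (one orbit).
Cycle lengths of π_22 on ℤ/57ℤ: [18, 18, 18, 1, 1, 1]; 6 cycles in total.
sign(π) = (−1)^{n − #cycles} = (−1)^{57−6} = (−1)^51 = -1.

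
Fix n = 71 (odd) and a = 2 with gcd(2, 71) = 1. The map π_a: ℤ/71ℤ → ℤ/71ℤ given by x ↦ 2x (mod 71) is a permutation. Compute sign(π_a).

Trace 19: π^k(19) = [19, 38, 5, 10, 20, 40, 9] for k=0..6.
Cycle lengths of π_2 on ℤ/71ℤ: [35, 35, 1]; 3 cycles in total.
Σ(ℓ_i−1) = 71−3 = 68; sign = (−1)^68 = +1.

+1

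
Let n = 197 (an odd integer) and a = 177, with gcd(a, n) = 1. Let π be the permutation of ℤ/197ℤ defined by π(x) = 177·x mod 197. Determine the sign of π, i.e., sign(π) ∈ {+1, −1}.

-1

Trace 36: π^k(36) = [36, 68, 19, 14, 114, 84, 93] for k=0..6.
Decompose π into cycles: lengths [28, 28, 28, 28, 28, 28, 28, 1] (8 cycles, including the fixed point 0).
Σ(ℓ_i−1) = 197−8 = 189; sign = (−1)^189 = -1.
Zolotarev: (177|197) = -1, matching the cycle-count sign.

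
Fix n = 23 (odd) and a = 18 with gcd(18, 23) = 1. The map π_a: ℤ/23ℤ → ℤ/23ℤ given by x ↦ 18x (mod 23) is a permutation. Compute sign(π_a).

Orbit of 1 under x↦18x: [1, 18, 2, 13, 4, 3, 8]… (length divides ord_23(18)).
Decompose π into cycles: lengths [11, 11, 1] (3 cycles, including the fixed point 0).
23 − 3 = 20 transpositions; sign(π) = (−1)^20 = +1.
Via Zolotarev, sign(π_{18}) = (18|23) = +1.

+1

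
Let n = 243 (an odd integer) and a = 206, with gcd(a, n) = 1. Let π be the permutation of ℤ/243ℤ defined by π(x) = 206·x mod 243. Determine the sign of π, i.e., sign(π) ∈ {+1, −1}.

-1

Start at x=179: 179 → 181 → 107 → 172 → 197 → 1 → 206 → … (one orbit).
Cycle type of π: 54×3 + 18×3 + 6×3 + 2×4 + 1; total 14 cycles.
sign(π) = (−1)^{n − #cycles} = (−1)^{243−14} = (−1)^229 = -1.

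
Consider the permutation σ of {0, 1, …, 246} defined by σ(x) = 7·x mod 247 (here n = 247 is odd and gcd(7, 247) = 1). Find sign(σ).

-1

Trace 1: π^k(1) = [1, 7, 49, 96, 178, 11, 77] for k=0..6.
Cycle lengths of π_7 on ℤ/247ℤ: [12, 12, 12, 12, 12, 12, 12, 12, 12, 12, 12, 12, 12, 12, 12, 12, 12, 12, 12, 3, 3, 3, 3, 3, 3, 1]; 26 cycles in total.
n − c = 247 − 26 = 221; sign = (−1)^221 = -1.
Via Zolotarev, sign(π_{7}) = (7|247) = -1.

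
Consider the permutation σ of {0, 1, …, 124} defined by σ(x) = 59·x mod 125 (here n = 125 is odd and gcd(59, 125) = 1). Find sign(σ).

+1

Trace 59: π^k(59) = [59, 106, 4, 111, 49, 16, 69] for k=0..6.
7 cycles of lengths [50, 50, 10, 10, 2, 2, 1].
With 7 cycles on 125 points, sign = (−1)^{125−7} = +1.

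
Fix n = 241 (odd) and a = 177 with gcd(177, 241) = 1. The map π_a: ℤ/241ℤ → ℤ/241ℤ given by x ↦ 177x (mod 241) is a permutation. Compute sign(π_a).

+1

Orbit of 177 under x↦177x: [177, 240, 64, 1]… (length divides ord_241(177)).
Decompose π into cycles: lengths [4, 4, 4, 4, 4, 4, 4, 4, 4, 4, 4, 4, 4, 4, 4, 4, 4, 4, 4, 4, 4, 4, 4, 4, 4, 4, 4, 4, 4, 4, 4, 4, 4, 4, 4, 4, 4, 4, 4, 4, 4, 4, 4, 4, 4, 4, 4, 4, 4, 4, 4, 4, 4, 4, 4, 4, 4, 4, 4, 4, 1] (61 cycles, including the fixed point 0).
61 cycles on 241: each ℓ→(−1)^(ℓ−1), product (−1)^180 = +1.
The Jacobi symbol (177|241) = +1 (Zolotarev) agrees.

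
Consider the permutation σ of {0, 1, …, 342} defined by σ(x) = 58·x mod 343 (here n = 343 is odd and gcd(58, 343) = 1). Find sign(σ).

Trace 23: π^k(23) = [23, 305, 197, 107, 32, 141, 289] for k=0..6.
7 cycles of lengths [147, 147, 21, 21, 3, 3, 1].
7 cycles on 343: each ℓ→(−1)^(ℓ−1), product (−1)^336 = +1.

+1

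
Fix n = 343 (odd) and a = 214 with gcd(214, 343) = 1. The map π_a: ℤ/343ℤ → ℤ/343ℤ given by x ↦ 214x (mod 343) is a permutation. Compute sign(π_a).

Orbit of 312 under x↦214x: [312, 226, 1, 214, 177, 148, 116]… (length divides ord_343(214)).
π_214 has 31 disjoint cycles with lengths [21, 21, 21, 21, 21, 21, 21, 21, 21, 21, 21, 21, 21, 21, 3, 3, 3, 3, 3, 3, 3, 3, 3, 3, 3, 3, 3, 3, 3, 3, 1] on {0,…,342}.
343 − 31 = 312 transpositions; sign(π) = (−1)^312 = +1.
The Jacobi symbol (214|343) = +1 (Zolotarev) agrees.

+1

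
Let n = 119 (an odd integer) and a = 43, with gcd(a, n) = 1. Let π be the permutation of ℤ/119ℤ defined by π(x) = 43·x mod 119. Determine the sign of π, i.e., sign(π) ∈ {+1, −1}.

+1

Trace 36: π^k(36) = [36, 1, 43, 64, 15, 50, 8] for k=0..6.
Cycle type of π: 8×14 + 1×7; total 21 cycles.
21 cycles on 119: each ℓ→(−1)^(ℓ−1), product (−1)^98 = +1.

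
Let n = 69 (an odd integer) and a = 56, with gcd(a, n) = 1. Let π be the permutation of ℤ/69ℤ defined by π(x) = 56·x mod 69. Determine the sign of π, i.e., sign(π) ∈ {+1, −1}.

+1

Start at x=65: 65 → 52 → 14 → 25 → 20 → 16 → 68 → … (one orbit).
The orbit structure of x ↦ 56x mod 69: 5 orbits of sizes [22, 22, 22, 2, 1].
5 cycles on 69: each ℓ→(−1)^(ℓ−1), product (−1)^64 = +1.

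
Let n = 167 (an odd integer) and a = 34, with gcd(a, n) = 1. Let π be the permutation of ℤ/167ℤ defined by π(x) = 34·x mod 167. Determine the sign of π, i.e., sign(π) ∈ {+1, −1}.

-1

Start at x=78: 78 → 147 → 155 → 93 → 156 → 127 → 143 → … (one orbit).
Cycle type of π: 166 + 1; total 2 cycles.
n − c = 167 − 2 = 165; sign = (−1)^165 = -1.
Check: (34/167) = -1 by Zolotarev.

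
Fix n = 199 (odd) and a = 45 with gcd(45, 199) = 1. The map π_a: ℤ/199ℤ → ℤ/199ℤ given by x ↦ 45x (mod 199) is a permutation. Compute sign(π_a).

+1

Trace 70: π^k(70) = [70, 165, 62, 4, 180, 140, 131] for k=0..6.
Cycle lengths of π_45 on ℤ/199ℤ: [99, 99, 1]; 3 cycles in total.
n − c = 199 − 3 = 196; sign = (−1)^196 = +1.
(45|199)_J = +1 (Zolotarev's lemma cross-check).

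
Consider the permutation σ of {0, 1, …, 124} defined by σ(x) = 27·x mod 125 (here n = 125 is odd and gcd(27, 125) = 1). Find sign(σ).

-1

Start at x=69: 69 → 113 → 51 → 2 → 54 → 83 → 116 → … (one orbit).
Decompose π into cycles: lengths [100, 20, 4, 1] (4 cycles, including the fixed point 0).
With 4 cycles on 125 points, sign = (−1)^{125−4} = -1.
The Jacobi symbol (27|125) = -1 (Zolotarev) agrees.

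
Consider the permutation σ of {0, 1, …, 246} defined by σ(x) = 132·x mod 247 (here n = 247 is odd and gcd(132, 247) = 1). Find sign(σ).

Orbit of 37 under x↦132x: [37, 191, 18, 153, 189, 1, 132]… (length divides ord_247(132)).
Cycle type of π: 12×19 + 2×9 + 1; total 29 cycles.
With 29 cycles on 247 points, sign = (−1)^{247−29} = +1.
Check: (132/247) = +1 by Zolotarev.

+1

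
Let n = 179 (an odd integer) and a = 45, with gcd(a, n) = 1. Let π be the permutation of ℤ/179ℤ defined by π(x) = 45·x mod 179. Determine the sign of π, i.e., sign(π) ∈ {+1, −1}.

+1

Start at x=177: 177 → 89 → 67 → 151 → 172 → 43 → 145 → … (one orbit).
Cycle type of π: 89×2 + 1; total 3 cycles.
179 − 3 = 176 transpositions; sign(π) = (−1)^176 = +1.
(45|179)_J = +1 (Zolotarev's lemma cross-check).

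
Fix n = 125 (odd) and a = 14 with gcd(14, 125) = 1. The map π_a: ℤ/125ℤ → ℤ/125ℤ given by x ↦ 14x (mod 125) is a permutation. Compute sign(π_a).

Trace 99: π^k(99) = [99, 11, 29, 31, 59, 76, 64] for k=0..6.
π_14 has 7 disjoint cycles with lengths [50, 50, 10, 10, 2, 2, 1] on {0,…,124}.
With 7 cycles on 125 points, sign = (−1)^{125−7} = +1.
The Jacobi symbol (14|125) = +1 (Zolotarev) agrees.

+1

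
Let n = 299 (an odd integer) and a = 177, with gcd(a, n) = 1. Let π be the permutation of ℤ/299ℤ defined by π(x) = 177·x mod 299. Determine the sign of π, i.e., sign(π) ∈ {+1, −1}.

Start at x=220: 220 → 70 → 131 → 164 → 25 → 239 → 144 → … (one orbit).
Cycle lengths of π_177 on ℤ/299ℤ: [44, 44, 44, 44, 44, 44, 11, 11, 4, 4, 4, 1]; 12 cycles in total.
Σ(ℓ_i−1) = 299−12 = 287; sign = (−1)^287 = -1.
Zolotarev: (177|299) = -1, matching the cycle-count sign.

-1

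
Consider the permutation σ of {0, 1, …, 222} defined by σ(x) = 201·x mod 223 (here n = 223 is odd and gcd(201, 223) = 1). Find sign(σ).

+1

Orbit of 109 under x↦201x: [109, 55, 128, 83, 181, 32, 188]… (length divides ord_223(201)).
3 cycles of lengths [111, 111, 1].
3 cycles on 223: each ℓ→(−1)^(ℓ−1), product (−1)^220 = +1.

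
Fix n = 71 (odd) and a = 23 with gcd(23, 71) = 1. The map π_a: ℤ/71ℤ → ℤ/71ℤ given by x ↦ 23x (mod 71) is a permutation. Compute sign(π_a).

Start at x=39: 39 → 45 → 41 → 20 → 34 → 1 → 23 → … (one orbit).
Cycle lengths of π_23 on ℤ/71ℤ: [14, 14, 14, 14, 14, 1]; 6 cycles in total.
sign(π) = (−1)^{n − #cycles} = (−1)^{71−6} = (−1)^65 = -1.
Zolotarev: (23|71) = -1, matching the cycle-count sign.

-1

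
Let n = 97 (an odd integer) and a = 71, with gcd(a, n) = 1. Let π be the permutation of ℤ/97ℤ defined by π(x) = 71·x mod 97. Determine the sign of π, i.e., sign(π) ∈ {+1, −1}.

Start at x=2: 2 → 45 → 91 → 59 → 18 → 17 → 43 → … (one orbit).
Cycle type of π: 96 + 1; total 2 cycles.
sign(π) = (−1)^{n − #cycles} = (−1)^{97−2} = (−1)^95 = -1.
Check: (71/97) = -1 by Zolotarev.

-1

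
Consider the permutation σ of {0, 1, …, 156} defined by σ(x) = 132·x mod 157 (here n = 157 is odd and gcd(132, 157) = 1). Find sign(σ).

Start at x=126: 126 → 147 → 93 → 30 → 35 → 67 → 52 → … (one orbit).
π_132 has 5 disjoint cycles with lengths [39, 39, 39, 39, 1] on {0,…,156}.
sign(π) = (−1)^{n − #cycles} = (−1)^{157−5} = (−1)^152 = +1.

+1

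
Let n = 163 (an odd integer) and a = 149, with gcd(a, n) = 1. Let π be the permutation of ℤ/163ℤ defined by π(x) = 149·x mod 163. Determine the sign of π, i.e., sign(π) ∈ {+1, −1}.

Orbit of 72 under x↦149x: [72, 133, 94, 151, 5, 93, 2]… (length divides ord_163(149)).
Cycle type of π: 162 + 1; total 2 cycles.
2 cycles on 163: each ℓ→(−1)^(ℓ−1), product (−1)^161 = -1.
The Jacobi symbol (149|163) = -1 (Zolotarev) agrees.

-1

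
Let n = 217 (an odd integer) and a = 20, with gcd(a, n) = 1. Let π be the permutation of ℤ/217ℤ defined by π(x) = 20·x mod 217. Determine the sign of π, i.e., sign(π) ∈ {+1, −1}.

Orbit of 125 under x↦20x: [125, 113, 90, 64, 195, 211, 97]… (length divides ord_217(20)).
π_20 has 12 disjoint cycles with lengths [30, 30, 30, 30, 30, 30, 15, 15, 2, 2, 2, 1] on {0,…,216}.
n − c = 217 − 12 = 205; sign = (−1)^205 = -1.

-1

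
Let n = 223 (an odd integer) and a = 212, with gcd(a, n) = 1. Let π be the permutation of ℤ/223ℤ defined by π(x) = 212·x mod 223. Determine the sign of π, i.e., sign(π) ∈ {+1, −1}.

Start at x=181: 181 → 16 → 47 → 152 → 112 → 106 → 172 → … (one orbit).
3 cycles of lengths [111, 111, 1].
223 − 3 = 220 transpositions; sign(π) = (−1)^220 = +1.
Zolotarev: (212|223) = +1, matching the cycle-count sign.

+1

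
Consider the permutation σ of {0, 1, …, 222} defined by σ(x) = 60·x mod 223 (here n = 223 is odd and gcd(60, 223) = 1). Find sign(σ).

+1

Orbit of 197 under x↦60x: [197, 1, 60, 32, 136, 132, 115]… (length divides ord_223(60)).
Decompose π into cycles: lengths [37, 37, 37, 37, 37, 37, 1] (7 cycles, including the fixed point 0).
sign(π) = (−1)^{n − #cycles} = (−1)^{223−7} = (−1)^216 = +1.
The Jacobi symbol (60|223) = +1 (Zolotarev) agrees.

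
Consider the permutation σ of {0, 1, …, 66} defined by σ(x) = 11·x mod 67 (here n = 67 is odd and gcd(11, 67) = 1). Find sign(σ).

-1

Start at x=42: 42 → 60 → 57 → 24 → 63 → 23 → 52 → … (one orbit).
The orbit structure of x ↦ 11x mod 67: 2 orbits of sizes [66, 1].
With 2 cycles on 67 points, sign = (−1)^{67−2} = -1.
Via Zolotarev, sign(π_{11}) = (11|67) = -1.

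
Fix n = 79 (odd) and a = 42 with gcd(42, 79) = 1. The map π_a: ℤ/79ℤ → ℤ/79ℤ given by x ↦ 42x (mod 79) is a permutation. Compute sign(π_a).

+1

Start at x=40: 40 → 21 → 13 → 72 → 22 → 55 → 19 → … (one orbit).
Cycle lengths of π_42 on ℤ/79ℤ: [39, 39, 1]; 3 cycles in total.
Σ(ℓ_i−1) = 79−3 = 76; sign = (−1)^76 = +1.
(42|79)_J = +1 (Zolotarev's lemma cross-check).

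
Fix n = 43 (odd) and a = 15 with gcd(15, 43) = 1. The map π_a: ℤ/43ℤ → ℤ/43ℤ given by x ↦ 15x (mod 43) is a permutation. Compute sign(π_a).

Start at x=24: 24 → 16 → 25 → 31 → 35 → 9 → 6 → … (one orbit).
Cycle type of π: 21×2 + 1; total 3 cycles.
43 − 3 = 40 transpositions; sign(π) = (−1)^40 = +1.

+1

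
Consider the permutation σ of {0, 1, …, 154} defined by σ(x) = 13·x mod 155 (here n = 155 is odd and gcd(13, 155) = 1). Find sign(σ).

Orbit of 108 under x↦13x: [108, 9, 117, 126, 88, 59, 147]… (length divides ord_155(13)).
5 cycles of lengths [60, 60, 30, 4, 1].
n − c = 155 − 5 = 150; sign = (−1)^150 = +1.

+1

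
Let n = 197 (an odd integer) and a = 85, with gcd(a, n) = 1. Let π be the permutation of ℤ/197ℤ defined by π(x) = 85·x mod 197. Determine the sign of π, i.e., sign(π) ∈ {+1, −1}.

+1

Trace 175: π^k(175) = [175, 100, 29, 101, 114, 37, 190] for k=0..6.
5 cycles of lengths [49, 49, 49, 49, 1].
With 5 cycles on 197 points, sign = (−1)^{197−5} = +1.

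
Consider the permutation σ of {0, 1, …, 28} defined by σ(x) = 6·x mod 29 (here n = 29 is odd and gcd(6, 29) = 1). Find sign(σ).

+1

Trace 22: π^k(22) = [22, 16, 9, 25, 5, 1, 6] for k=0..6.
Cycle type of π: 14×2 + 1; total 3 cycles.
With 3 cycles on 29 points, sign = (−1)^{29−3} = +1.
(6|29)_J = +1 (Zolotarev's lemma cross-check).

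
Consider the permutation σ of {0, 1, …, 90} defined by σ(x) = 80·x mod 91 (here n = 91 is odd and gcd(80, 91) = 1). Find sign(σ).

Start at x=1: 1 → 80 → 30 → 34 → 81 → 19 → 64 → … (one orbit).
Cycle type of π: 12×7 + 6 + 1; total 9 cycles.
sign(π) = (−1)^{n − #cycles} = (−1)^{91−9} = (−1)^82 = +1.
Via Zolotarev, sign(π_{80}) = (80|91) = +1.

+1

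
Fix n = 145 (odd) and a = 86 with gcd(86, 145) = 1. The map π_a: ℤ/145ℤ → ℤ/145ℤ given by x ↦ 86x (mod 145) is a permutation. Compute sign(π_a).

+1

Orbit of 86 under x↦86x: [86, 1]… (length divides ord_145(86)).
The orbit structure of x ↦ 86x mod 145: 75 orbits of sizes [2, 2, 2, 2, 2, 2, 2, 2, 2, 2, 2, 2, 2, 2, 2, 2, 2, 2, 2, 2, 2, 2, 2, 2, 2, 2, 2, 2, 2, 2, 2, 2, 2, 2, 2, 2, 2, 2, 2, 2, 2, 2, 2, 2, 2, 2, 2, 2, 2, 2, 2, 2, 2, 2, 2, 2, 2, 2, 2, 2, 2, 2, 2, 2, 2, 2, 2, 2, 2, 2, 1, 1, 1, 1, 1].
With 75 cycles on 145 points, sign = (−1)^{145−75} = +1.
Zolotarev: (86|145) = +1, matching the cycle-count sign.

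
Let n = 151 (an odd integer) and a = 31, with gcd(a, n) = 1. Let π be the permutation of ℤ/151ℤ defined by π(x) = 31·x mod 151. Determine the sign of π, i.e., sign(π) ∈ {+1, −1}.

Start at x=80: 80 → 64 → 21 → 47 → 98 → 18 → 105 → … (one orbit).
π_31 has 3 disjoint cycles with lengths [75, 75, 1] on {0,…,150}.
sign(π) = (−1)^{n − #cycles} = (−1)^{151−3} = (−1)^148 = +1.

+1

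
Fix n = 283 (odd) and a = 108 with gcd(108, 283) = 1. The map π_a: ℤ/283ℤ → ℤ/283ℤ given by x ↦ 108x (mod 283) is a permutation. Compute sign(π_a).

Orbit of 38 under x↦108x: [38, 142, 54, 172, 181, 21, 4]… (length divides ord_283(108)).
Cycle lengths of π_108 on ℤ/283ℤ: [94, 94, 94, 1]; 4 cycles in total.
283 − 4 = 279 transpositions; sign(π) = (−1)^279 = -1.
(108|283)_J = -1 (Zolotarev's lemma cross-check).

-1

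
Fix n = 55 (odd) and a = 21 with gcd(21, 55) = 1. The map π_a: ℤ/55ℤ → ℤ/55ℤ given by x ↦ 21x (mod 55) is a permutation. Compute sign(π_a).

Orbit of 1 under x↦21x: [1, 21]… (length divides ord_55(21)).
Decompose π into cycles: lengths [2, 2, 2, 2, 2, 2, 2, 2, 2, 2, 2, 2, 2, 2, 2, 2, 2, 2, 2, 2, 2, 2, 2, 2, 2, 1, 1, 1, 1, 1] (30 cycles, including the fixed point 0).
30 cycles on 55: each ℓ→(−1)^(ℓ−1), product (−1)^25 = -1.
Check: (21/55) = -1 by Zolotarev.

-1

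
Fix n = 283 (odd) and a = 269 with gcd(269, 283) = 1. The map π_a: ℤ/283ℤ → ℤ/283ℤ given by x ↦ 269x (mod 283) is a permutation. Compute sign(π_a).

+1

Orbit of 29 under x↦269x: [29, 160, 24, 230, 176, 83, 253]… (length divides ord_283(269)).
Cycle lengths of π_269 on ℤ/283ℤ: [141, 141, 1]; 3 cycles in total.
283 − 3 = 280 transpositions; sign(π) = (−1)^280 = +1.
The Jacobi symbol (269|283) = +1 (Zolotarev) agrees.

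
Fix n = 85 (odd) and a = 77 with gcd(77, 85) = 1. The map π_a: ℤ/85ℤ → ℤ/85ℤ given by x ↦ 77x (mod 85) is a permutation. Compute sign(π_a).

-1

Start at x=83: 83 → 16 → 42 → 4 → 53 → 1 → 77 → … (one orbit).
π_77 has 12 disjoint cycles with lengths [8, 8, 8, 8, 8, 8, 8, 8, 8, 8, 4, 1] on {0,…,84}.
sign(π) = (−1)^{n − #cycles} = (−1)^{85−12} = (−1)^73 = -1.
Zolotarev: (77|85) = -1, matching the cycle-count sign.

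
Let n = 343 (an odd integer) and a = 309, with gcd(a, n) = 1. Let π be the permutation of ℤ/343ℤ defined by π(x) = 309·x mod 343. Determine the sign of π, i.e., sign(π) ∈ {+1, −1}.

+1

Orbit of 120 under x↦309x: [120, 36, 148, 113, 274, 288, 155]… (length divides ord_343(309)).
Cycle lengths of π_309 on ℤ/343ℤ: [49, 49, 49, 49, 49, 49, 7, 7, 7, 7, 7, 7, 1, 1, 1, 1, 1, 1, 1]; 19 cycles in total.
Σ(ℓ_i−1) = 343−19 = 324; sign = (−1)^324 = +1.
Zolotarev: (309|343) = +1, matching the cycle-count sign.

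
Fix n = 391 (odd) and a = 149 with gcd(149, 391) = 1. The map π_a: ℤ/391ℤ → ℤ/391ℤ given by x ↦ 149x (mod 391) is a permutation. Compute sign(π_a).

Start at x=324: 324 → 183 → 288 → 293 → 256 → 217 → 271 → … (one orbit).
The orbit structure of x ↦ 149x mod 391: 14 orbits of sizes [44, 44, 44, 44, 44, 44, 44, 44, 22, 4, 4, 4, 4, 1].
14 cycles on 391: each ℓ→(−1)^(ℓ−1), product (−1)^377 = -1.

-1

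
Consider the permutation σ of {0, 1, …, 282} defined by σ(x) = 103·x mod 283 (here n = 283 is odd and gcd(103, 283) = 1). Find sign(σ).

+1

Start at x=60: 60 → 237 → 73 → 161 → 169 → 144 → 116 → … (one orbit).
π_103 has 3 disjoint cycles with lengths [141, 141, 1] on {0,…,282}.
283 − 3 = 280 transpositions; sign(π) = (−1)^280 = +1.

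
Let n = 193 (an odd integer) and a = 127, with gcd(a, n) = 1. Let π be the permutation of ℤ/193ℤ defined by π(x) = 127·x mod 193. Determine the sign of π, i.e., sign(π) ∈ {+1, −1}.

-1

Orbit of 141 under x↦127x: [141, 151, 70, 12, 173, 162, 116]… (length divides ord_193(127)).
Cycle lengths of π_127 on ℤ/193ℤ: [192, 1]; 2 cycles in total.
sign(π) = (−1)^{n − #cycles} = (−1)^{193−2} = (−1)^191 = -1.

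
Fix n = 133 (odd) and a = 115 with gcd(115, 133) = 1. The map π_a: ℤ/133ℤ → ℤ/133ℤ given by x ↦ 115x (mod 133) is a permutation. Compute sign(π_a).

-1

Trace 58: π^k(58) = [58, 20, 39, 96, 1, 115] for k=0..5.
38 cycles of lengths [6, 6, 6, 6, 6, 6, 6, 6, 6, 6, 6, 6, 6, 6, 6, 6, 6, 6, 6, 1, 1, 1, 1, 1, 1, 1, 1, 1, 1, 1, 1, 1, 1, 1, 1, 1, 1, 1].
With 38 cycles on 133 points, sign = (−1)^{133−38} = -1.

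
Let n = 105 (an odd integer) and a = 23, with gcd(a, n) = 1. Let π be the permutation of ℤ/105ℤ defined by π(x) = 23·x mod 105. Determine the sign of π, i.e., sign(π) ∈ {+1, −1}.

+1

Start at x=8: 8 → 79 → 32 → 1 → 23 → 4 → 92 → … (one orbit).
Cycle lengths of π_23 on ℤ/105ℤ: [12, 12, 12, 12, 12, 12, 6, 6, 4, 4, 4, 3, 3, 2, 1]; 15 cycles in total.
15 cycles on 105: each ℓ→(−1)^(ℓ−1), product (−1)^90 = +1.
Via Zolotarev, sign(π_{23}) = (23|105) = +1.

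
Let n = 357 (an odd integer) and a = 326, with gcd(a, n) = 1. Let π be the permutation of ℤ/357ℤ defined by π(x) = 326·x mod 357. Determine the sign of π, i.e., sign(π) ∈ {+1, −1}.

+1

Start at x=233: 233 → 274 → 74 → 205 → 71 → 298 → 44 → … (one orbit).
Cycle type of π: 48×6 + 16×3 + 6×2 + 3×2 + 2 + 1; total 15 cycles.
Σ(ℓ_i−1) = 357−15 = 342; sign = (−1)^342 = +1.
The Jacobi symbol (326|357) = +1 (Zolotarev) agrees.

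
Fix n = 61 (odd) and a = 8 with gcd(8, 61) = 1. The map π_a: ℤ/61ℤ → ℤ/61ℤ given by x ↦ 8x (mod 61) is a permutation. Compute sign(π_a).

-1

Orbit of 23 under x↦8x: [23, 1, 8, 3, 24, 9, 11]… (length divides ord_61(8)).
The orbit structure of x ↦ 8x mod 61: 4 orbits of sizes [20, 20, 20, 1].
61 − 4 = 57 transpositions; sign(π) = (−1)^57 = -1.
Check: (8/61) = -1 by Zolotarev.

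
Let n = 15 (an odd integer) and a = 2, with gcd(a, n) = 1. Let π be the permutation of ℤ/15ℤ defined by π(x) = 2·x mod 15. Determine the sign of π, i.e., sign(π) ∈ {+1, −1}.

Trace 1: π^k(1) = [1, 2, 4, 8] for k=0..3.
The orbit structure of x ↦ 2x mod 15: 5 orbits of sizes [4, 4, 4, 2, 1].
n − c = 15 − 5 = 10; sign = (−1)^10 = +1.

+1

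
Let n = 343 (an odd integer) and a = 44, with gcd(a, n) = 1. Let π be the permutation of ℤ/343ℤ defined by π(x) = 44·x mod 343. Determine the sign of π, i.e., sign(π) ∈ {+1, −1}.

Orbit of 247 under x↦44x: [247, 235, 50, 142, 74, 169, 233]… (length divides ord_343(44)).
7 cycles of lengths [147, 147, 21, 21, 3, 3, 1].
Σ(ℓ_i−1) = 343−7 = 336; sign = (−1)^336 = +1.
(44|343)_J = +1 (Zolotarev's lemma cross-check).

+1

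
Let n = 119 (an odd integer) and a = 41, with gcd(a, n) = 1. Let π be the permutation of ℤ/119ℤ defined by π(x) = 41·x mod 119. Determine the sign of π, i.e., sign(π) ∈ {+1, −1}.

+1

Orbit of 90 under x↦41x: [90, 1, 41, 15, 20, 106, 62]… (length divides ord_119(41)).
π_41 has 11 disjoint cycles with lengths [16, 16, 16, 16, 16, 16, 16, 2, 2, 2, 1] on {0,…,118}.
119 − 11 = 108 transpositions; sign(π) = (−1)^108 = +1.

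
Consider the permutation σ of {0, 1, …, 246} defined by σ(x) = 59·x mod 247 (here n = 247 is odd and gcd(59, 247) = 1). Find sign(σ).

+1

Orbit of 235 under x↦59x: [235, 33, 218, 18, 74, 167, 220]… (length divides ord_247(59)).
Cycle lengths of π_59 on ℤ/247ℤ: [36, 36, 36, 36, 36, 36, 18, 12, 1]; 9 cycles in total.
Σ(ℓ_i−1) = 247−9 = 238; sign = (−1)^238 = +1.
(59|247)_J = +1 (Zolotarev's lemma cross-check).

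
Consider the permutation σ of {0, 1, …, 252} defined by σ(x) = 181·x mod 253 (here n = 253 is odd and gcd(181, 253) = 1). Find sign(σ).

-1

Orbit of 201 under x↦181x: [201, 202, 130, 1, 181, 124, 180]… (length divides ord_253(181)).
The orbit structure of x ↦ 181x mod 253: 6 orbits of sizes [110, 110, 22, 5, 5, 1].
253 − 6 = 247 transpositions; sign(π) = (−1)^247 = -1.
The Jacobi symbol (181|253) = -1 (Zolotarev) agrees.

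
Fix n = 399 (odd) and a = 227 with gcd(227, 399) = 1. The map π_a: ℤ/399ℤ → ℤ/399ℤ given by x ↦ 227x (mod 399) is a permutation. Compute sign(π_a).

-1

Trace 1: π^k(1) = [1, 227, 58, 398, 172, 341] for k=0..5.
86 cycles of lengths [6, 6, 6, 6, 6, 6, 6, 6, 6, 6, 6, 6, 6, 6, 6, 6, 6, 6, 6, 6, 6, 6, 6, 6, 6, 6, 6, 6, 6, 6, 6, 6, 6, 6, 6, 6, 6, 6, 6, 6, 6, 6, 6, 6, 6, 6, 6, 6, 6, 6, 6, 6, 6, 6, 6, 6, 6, 2, 2, 2, 2, 2, 2, 2, 2, 2, 2, 2, 2, 2, 2, 2, 2, 2, 2, 2, 2, 2, 2, 2, 2, 2, 2, 2, 2, 1].
86 cycles on 399: each ℓ→(−1)^(ℓ−1), product (−1)^313 = -1.
Zolotarev: (227|399) = -1, matching the cycle-count sign.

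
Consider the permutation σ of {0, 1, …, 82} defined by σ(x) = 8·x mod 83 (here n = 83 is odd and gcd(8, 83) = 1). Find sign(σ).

Orbit of 52 under x↦8x: [52, 1, 8, 64, 14, 29, 66]… (length divides ord_83(8)).
π_8 has 2 disjoint cycles with lengths [82, 1] on {0,…,82}.
sign(π) = (−1)^{n − #cycles} = (−1)^{83−2} = (−1)^81 = -1.
(8|83)_J = -1 (Zolotarev's lemma cross-check).

-1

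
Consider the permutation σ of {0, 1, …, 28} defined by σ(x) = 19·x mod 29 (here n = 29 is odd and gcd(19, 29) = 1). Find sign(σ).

-1

Orbit of 13 under x↦19x: [13, 15, 24, 21, 22, 12, 25]… (length divides ord_29(19)).
π_19 has 2 disjoint cycles with lengths [28, 1] on {0,…,28}.
sign(π) = (−1)^{n − #cycles} = (−1)^{29−2} = (−1)^27 = -1.
Check: (19/29) = -1 by Zolotarev.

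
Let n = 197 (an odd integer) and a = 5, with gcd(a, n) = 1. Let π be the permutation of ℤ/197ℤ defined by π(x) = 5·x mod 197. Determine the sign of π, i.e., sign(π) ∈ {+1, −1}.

Trace 87: π^k(87) = [87, 41, 8, 40, 3, 15, 75] for k=0..6.
The orbit structure of x ↦ 5x mod 197: 2 orbits of sizes [196, 1].
With 2 cycles on 197 points, sign = (−1)^{197−2} = -1.

-1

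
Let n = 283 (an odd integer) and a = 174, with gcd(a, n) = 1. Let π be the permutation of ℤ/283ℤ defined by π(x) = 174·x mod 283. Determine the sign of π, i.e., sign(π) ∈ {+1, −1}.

+1

Orbit of 136 under x↦174x: [136, 175, 169, 257, 4, 130, 263]… (length divides ord_283(174)).
Decompose π into cycles: lengths [141, 141, 1] (3 cycles, including the fixed point 0).
sign(π) = (−1)^{n − #cycles} = (−1)^{283−3} = (−1)^280 = +1.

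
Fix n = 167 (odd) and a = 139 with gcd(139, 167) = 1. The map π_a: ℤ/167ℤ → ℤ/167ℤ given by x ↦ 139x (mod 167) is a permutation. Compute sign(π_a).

Trace 135: π^k(135) = [135, 61, 129, 62, 101, 11, 26] for k=0..6.
Decompose π into cycles: lengths [166, 1] (2 cycles, including the fixed point 0).
n − c = 167 − 2 = 165; sign = (−1)^165 = -1.
Zolotarev: (139|167) = -1, matching the cycle-count sign.

-1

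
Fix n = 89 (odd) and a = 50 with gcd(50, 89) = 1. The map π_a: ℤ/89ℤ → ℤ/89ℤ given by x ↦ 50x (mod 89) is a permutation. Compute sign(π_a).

+1

Orbit of 22 under x↦50x: [22, 32, 87, 78, 73, 1, 50]… (length divides ord_89(50)).
Decompose π into cycles: lengths [22, 22, 22, 22, 1] (5 cycles, including the fixed point 0).
With 5 cycles on 89 points, sign = (−1)^{89−5} = +1.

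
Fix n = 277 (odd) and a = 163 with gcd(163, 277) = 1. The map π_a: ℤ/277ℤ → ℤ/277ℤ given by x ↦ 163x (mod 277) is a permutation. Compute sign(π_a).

-1

Trace 47: π^k(47) = [47, 182, 27, 246, 210, 159, 156] for k=0..6.
2 cycles of lengths [276, 1].
With 2 cycles on 277 points, sign = (−1)^{277−2} = -1.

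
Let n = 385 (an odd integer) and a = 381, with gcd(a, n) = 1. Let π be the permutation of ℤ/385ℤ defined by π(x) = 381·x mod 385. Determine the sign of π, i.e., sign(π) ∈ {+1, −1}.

Orbit of 256 under x↦381x: [256, 131, 246, 171, 86, 41, 221]… (length divides ord_385(381)).
Cycle lengths of π_381 on ℤ/385ℤ: [30, 30, 30, 30, 30, 30, 30, 30, 30, 30, 10, 10, 10, 10, 10, 6, 6, 6, 6, 6, 1, 1, 1, 1, 1]; 25 cycles in total.
Σ(ℓ_i−1) = 385−25 = 360; sign = (−1)^360 = +1.

+1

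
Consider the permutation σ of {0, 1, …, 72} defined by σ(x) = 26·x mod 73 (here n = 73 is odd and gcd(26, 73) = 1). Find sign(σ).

-1

Orbit of 58 under x↦26x: [58, 48, 7, 36, 60, 27, 45]… (length divides ord_73(26)).
Cycle type of π: 72 + 1; total 2 cycles.
With 2 cycles on 73 points, sign = (−1)^{73−2} = -1.
The Jacobi symbol (26|73) = -1 (Zolotarev) agrees.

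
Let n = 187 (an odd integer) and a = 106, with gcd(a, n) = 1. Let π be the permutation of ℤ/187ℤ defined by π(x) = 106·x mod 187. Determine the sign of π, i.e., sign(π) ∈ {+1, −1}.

Orbit of 140 under x↦106x: [140, 67, 183, 137, 123, 135, 98]… (length divides ord_187(106)).
14 cycles of lengths [20, 20, 20, 20, 20, 20, 20, 20, 10, 4, 4, 4, 4, 1].
sign(π) = (−1)^{n − #cycles} = (−1)^{187−14} = (−1)^173 = -1.
The Jacobi symbol (106|187) = -1 (Zolotarev) agrees.

-1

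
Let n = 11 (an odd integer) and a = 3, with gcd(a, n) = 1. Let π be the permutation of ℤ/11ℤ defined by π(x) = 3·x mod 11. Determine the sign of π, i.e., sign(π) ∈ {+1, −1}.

+1

Trace 5: π^k(5) = [5, 4, 1, 3, 9] for k=0..4.
Cycle type of π: 5×2 + 1; total 3 cycles.
With 3 cycles on 11 points, sign = (−1)^{11−3} = +1.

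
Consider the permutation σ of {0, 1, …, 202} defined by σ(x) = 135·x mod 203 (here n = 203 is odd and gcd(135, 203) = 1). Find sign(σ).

Start at x=172: 172 → 78 → 177 → 144 → 155 → 16 → 130 → … (one orbit).
Cycle lengths of π_135 on ℤ/203ℤ: [84, 84, 28, 3, 3, 1]; 6 cycles in total.
With 6 cycles on 203 points, sign = (−1)^{203−6} = -1.
Zolotarev: (135|203) = -1, matching the cycle-count sign.

-1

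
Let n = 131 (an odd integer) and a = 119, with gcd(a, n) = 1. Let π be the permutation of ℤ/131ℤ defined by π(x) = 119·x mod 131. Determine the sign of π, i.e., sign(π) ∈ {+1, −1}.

-1

Start at x=57: 57 → 102 → 86 → 16 → 70 → 77 → 124 → … (one orbit).
2 cycles of lengths [130, 1].
sign(π) = (−1)^{n − #cycles} = (−1)^{131−2} = (−1)^129 = -1.
Zolotarev: (119|131) = -1, matching the cycle-count sign.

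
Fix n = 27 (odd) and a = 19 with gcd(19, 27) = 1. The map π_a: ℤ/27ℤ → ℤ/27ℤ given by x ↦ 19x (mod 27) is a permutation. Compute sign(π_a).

+1

Trace 1: π^k(1) = [1, 19, 10] for k=0..2.
π_19 has 15 disjoint cycles with lengths [3, 3, 3, 3, 3, 3, 1, 1, 1, 1, 1, 1, 1, 1, 1] on {0,…,26}.
sign(π) = (−1)^{n − #cycles} = (−1)^{27−15} = (−1)^12 = +1.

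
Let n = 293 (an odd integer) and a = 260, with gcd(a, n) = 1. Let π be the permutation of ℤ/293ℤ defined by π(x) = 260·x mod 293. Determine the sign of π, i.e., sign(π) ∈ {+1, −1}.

Trace 133: π^k(133) = [133, 6, 95, 88, 26, 21, 186] for k=0..6.
Decompose π into cycles: lengths [146, 146, 1] (3 cycles, including the fixed point 0).
3 cycles on 293: each ℓ→(−1)^(ℓ−1), product (−1)^290 = +1.
(260|293)_J = +1 (Zolotarev's lemma cross-check).

+1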